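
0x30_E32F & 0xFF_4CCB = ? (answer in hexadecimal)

0x30400B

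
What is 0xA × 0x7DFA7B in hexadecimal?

0x4EBC8CE

Multiply each base-16 digit by 10, carrying:
  B×10 = 110 → write E carry 6
  7×10+6 = 76 → write C carry 4
  A×10+4 = 104 → write 8 carry 6
  F×10+6 = 156 → write C carry 9
  D×10+9 = 139 → write B carry 8
  7×10+8 = 78 → write E carry 4
  remaining carry: 4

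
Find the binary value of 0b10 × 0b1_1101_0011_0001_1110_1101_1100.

Multiply each base-2 digit by 2, carrying:
  0×2 = 0 → write 0
  0×2 = 0 → write 0
  1×2 = 2 → write 0 carry 1
  1×2+1 = 3 → write 1 carry 1
  1×2+1 = 3 → write 1 carry 1
  0×2+1 = 1 → write 1
  1×2 = 2 → write 0 carry 1
  1×2+1 = 3 → write 1 carry 1
  0×2+1 = 1 → write 1
  1×2 = 2 → write 0 carry 1
  1×2+1 = 3 → write 1 carry 1
  1×2+1 = 3 → write 1 carry 1
  1×2+1 = 3 → write 1 carry 1
  0×2+1 = 1 → write 1
  0×2 = 0 → write 0
  0×2 = 0 → write 0
  1×2 = 2 → write 0 carry 1
  1×2+1 = 3 → write 1 carry 1
  0×2+1 = 1 → write 1
  0×2 = 0 → write 0
  1×2 = 2 → write 0 carry 1
  0×2+1 = 1 → write 1
  1×2 = 2 → write 0 carry 1
  1×2+1 = 3 → write 1 carry 1
  1×2+1 = 3 → write 1 carry 1
  remaining carry: 1

0b11101001100011110110111000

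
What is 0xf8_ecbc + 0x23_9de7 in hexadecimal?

0x11c8aa3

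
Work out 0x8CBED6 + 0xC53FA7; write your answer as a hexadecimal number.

0x151FE7D

Add column by column in base 16, right to left:
  6+7 = D
  D+A = 7 carry 1
  E+F+1 = E carry 1
  B+3+1 = F
  C+5 = 1 carry 1
  8+C+1 = 5 carry 1
  final carry 1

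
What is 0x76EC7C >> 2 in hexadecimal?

0x1DBB1F

2 bits is not a whole number of base-16 digits; in binary: 11101101110110001111100 >> 2 = 111011011101100011111.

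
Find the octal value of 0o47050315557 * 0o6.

0o352362322232

Multiply each base-8 digit by 6, carrying:
  7×6 = 42 → write 2 carry 5
  5×6+5 = 35 → write 3 carry 4
  5×6+4 = 34 → write 2 carry 4
  5×6+4 = 34 → write 2 carry 4
  1×6+4 = 10 → write 2 carry 1
  3×6+1 = 19 → write 3 carry 2
  0×6+2 = 2 → write 2
  5×6 = 30 → write 6 carry 3
  0×6+3 = 3 → write 3
  7×6 = 42 → write 2 carry 5
  4×6+5 = 29 → write 5 carry 3
  remaining carry: 3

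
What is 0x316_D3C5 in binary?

0b11000101101101001111000101

Expand each hex digit to 4 bits: 3=0011 1=0001 6=0110 D=1101 3=0011 C=1100 5=0101.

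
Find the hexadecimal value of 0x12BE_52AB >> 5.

0x95F295

5 bits is not a whole number of base-16 digits; in binary: 10010101111100101001010101011 >> 5 = 100101011111001010010101.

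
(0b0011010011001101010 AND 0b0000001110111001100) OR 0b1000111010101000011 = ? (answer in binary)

0b1000111010101001011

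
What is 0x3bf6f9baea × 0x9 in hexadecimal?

0x21baec7923a

Multiply each base-16 digit by 9, carrying:
  a×9 = 90 → write a carry 5
  e×9+5 = 131 → write 3 carry 8
  a×9+8 = 98 → write 2 carry 6
  b×9+6 = 105 → write 9 carry 6
  9×9+6 = 87 → write 7 carry 5
  f×9+5 = 140 → write c carry 8
  6×9+8 = 62 → write e carry 3
  f×9+3 = 138 → write a carry 8
  b×9+8 = 107 → write b carry 6
  3×9+6 = 33 → write 1 carry 2
  remaining carry: 2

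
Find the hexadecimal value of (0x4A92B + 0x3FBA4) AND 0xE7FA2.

0x82482

Add column by column in base 16, right to left:
  B+4 = F
  2+A = C
  9+B = 4 carry 1
  A+F+1 = A carry 1
  4+3+1 = 8
Sum = 0x8A4CF; now AND with 0xE7FA2:
  8&E=8, A&7=2, 4&F=4, C&A=8, F&2=2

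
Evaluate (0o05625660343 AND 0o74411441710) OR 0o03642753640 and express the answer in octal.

0o7643753740

0o05625660343 AND 0o74411441710 = 0o04401440300.
Then OR with 0o03642753640.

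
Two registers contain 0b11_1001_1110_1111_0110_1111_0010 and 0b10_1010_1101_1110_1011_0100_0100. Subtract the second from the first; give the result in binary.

Subtract column by column in base 2:
  0-0 → 0
  1-0 → 1
  0-1 → 1 (borrow)
  0-0-1 → 1 (borrow)
  1-0-1 → 0
  1-0 → 1
  1-1 → 0
  1-0 → 1
  0-1 → 1 (borrow)
  1-1-1 → 1 (borrow)
  1-0-1 → 0
  0-1 → 1 (borrow)
  1-0-1 → 0
  1-1 → 0
  1-1 → 0
  1-1 → 0
  0-1 → 1 (borrow)
  1-0-1 → 0
  1-1 → 0
  1-1 → 0
  1-0 → 1
  0-1 → 1 (borrow)
  0-0-1 → 1 (borrow)
  1-1-1 → 1 (borrow)
  1-0-1 → 0
  1-1 → 0

0b111100010000101110101110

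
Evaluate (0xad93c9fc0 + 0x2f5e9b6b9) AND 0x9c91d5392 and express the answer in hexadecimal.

Add column by column in base 16, right to left:
  0+9 = 9
  c+b = 7 carry 1
  f+6+1 = 6 carry 1
  9+b+1 = 5 carry 1
  c+9+1 = 6 carry 1
  3+e+1 = 2 carry 1
  9+5+1 = f
  d+f = c carry 1
  a+2+1 = d
Sum = 0xdcf265679; now AND with 0x9c91d5392:
  d&9=9, c&c=c, f&9=9, 2&1=0, 6&d=4, 5&5=5, 6&3=2, 7&9=1, 9&2=0

0x9c9045210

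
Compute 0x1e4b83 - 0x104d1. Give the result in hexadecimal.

Subtract column by column in base 16:
  3-1 → 2
  8-d → b (borrow)
  b-4-1 → 6
  4-0 → 4
  e-1 → d
  1-0 → 1

0x1d46b2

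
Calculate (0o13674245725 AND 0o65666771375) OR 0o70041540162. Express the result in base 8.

0o71665741367

0o13674245725 AND 0o65666771375 = 0o01664241325.
Then OR with 0o70041540162.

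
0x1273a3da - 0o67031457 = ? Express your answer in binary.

0b10001100101110111000010101011

0x1273a3da = 0b10010011100111010001111011010 in binary.
0o67031457 = 0b110111000011001100101111 in binary.
Subtract column by column in base 2:
  0-1 → 1 (borrow)
  1-1-1 → 1 (borrow)
  0-1-1 → 0 (borrow)
  1-1-1 → 1 (borrow)
  1-0-1 → 0
  0-1 → 1 (borrow)
  1-0-1 → 0
  1-0 → 1
  1-1 → 0
  1-1 → 0
  0-0 → 0
  0-0 → 0
  0-1 → 1 (borrow)
  1-1-1 → 1 (borrow)
  0-0-1 → 1 (borrow)
  1-0-1 → 0
  1-0 → 1
  1-0 → 1
  0-1 → 1 (borrow)
  0-1-1 → 0 (borrow)
  1-1-1 → 1 (borrow)
  1-0-1 → 0
  1-1 → 0
  0-1 → 1 (borrow)
  0-0-1 → 1 (borrow)
  1-0-1 → 0
  0-0 → 0
  0-0 → 0
  1-0 → 1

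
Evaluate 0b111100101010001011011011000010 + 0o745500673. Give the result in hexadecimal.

0x443F387D

0b111100101010001011011011000010 = 0x3CA8B6C2 in hexadecimal.
0o745500673 = 0x79681BB in hexadecimal.
Add column by column in base 16, right to left:
  2+B = D
  C+B = 7 carry 1
  6+1+1 = 8
  B+8 = 3 carry 1
  8+6+1 = F
  A+9 = 3 carry 1
  C+7+1 = 4 carry 1
  3+0+1 = 4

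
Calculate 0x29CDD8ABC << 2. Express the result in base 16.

2 bits is not a whole number of base-16 digits; in binary: 1010011100110111011000101010111100 << 2 = 101001110011011101100010101011110000.

0xA73762AF0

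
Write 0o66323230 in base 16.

0xD9A698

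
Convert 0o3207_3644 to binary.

0b11010000111011110100100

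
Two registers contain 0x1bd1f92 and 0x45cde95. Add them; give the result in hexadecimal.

0x619fe27

Add column by column in base 16, right to left:
  2+5 = 7
  9+9 = 2 carry 1
  f+e+1 = e carry 1
  1+d+1 = f
  d+c = 9 carry 1
  b+5+1 = 1 carry 1
  1+4+1 = 6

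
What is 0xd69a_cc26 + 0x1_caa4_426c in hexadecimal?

0x2a13f0e92

Add column by column in base 16, right to left:
  6+c = 2 carry 1
  2+6+1 = 9
  c+2 = e
  c+4 = 0 carry 1
  a+4+1 = f
  9+a = 3 carry 1
  6+a+1 = 1 carry 1
  d+c+1 = a carry 1
  0+1+1 = 2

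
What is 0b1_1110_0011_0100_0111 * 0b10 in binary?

0b111100011010001110

Multiply each base-2 digit by 2, carrying:
  1×2 = 2 → write 0 carry 1
  1×2+1 = 3 → write 1 carry 1
  1×2+1 = 3 → write 1 carry 1
  0×2+1 = 1 → write 1
  0×2 = 0 → write 0
  0×2 = 0 → write 0
  1×2 = 2 → write 0 carry 1
  0×2+1 = 1 → write 1
  1×2 = 2 → write 0 carry 1
  1×2+1 = 3 → write 1 carry 1
  0×2+1 = 1 → write 1
  0×2 = 0 → write 0
  0×2 = 0 → write 0
  1×2 = 2 → write 0 carry 1
  1×2+1 = 3 → write 1 carry 1
  1×2+1 = 3 → write 1 carry 1
  1×2+1 = 3 → write 1 carry 1
  remaining carry: 1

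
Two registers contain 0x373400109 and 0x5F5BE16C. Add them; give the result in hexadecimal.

0x3D29BE275

Add column by column in base 16, right to left:
  9+C = 5 carry 1
  0+6+1 = 7
  1+1 = 2
  0+E = E
  0+B = B
  4+5 = 9
  3+F = 2 carry 1
  7+5+1 = D
  3+0 = 3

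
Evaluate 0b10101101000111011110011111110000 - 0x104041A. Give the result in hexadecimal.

0xAC19E3D6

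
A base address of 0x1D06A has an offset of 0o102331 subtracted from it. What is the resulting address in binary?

0b10100101110010001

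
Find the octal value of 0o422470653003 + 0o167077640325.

Add column by column in base 8, right to left:
  3+5 = 0 carry 1
  0+2+1 = 3
  0+3 = 3
  3+0 = 3
  5+4 = 1 carry 1
  6+6+1 = 5 carry 1
  0+7+1 = 0 carry 1
  7+7+1 = 7 carry 1
  4+0+1 = 5
  2+7 = 1 carry 1
  2+6+1 = 1 carry 1
  4+1+1 = 6

0o611570513330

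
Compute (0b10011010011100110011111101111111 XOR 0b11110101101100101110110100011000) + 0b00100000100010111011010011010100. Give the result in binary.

First 0b10011010011100110011111101111111 XOR 0b11110101101100101110110100011000 = 0b01101111110000011101001001100111.
Add column by column in base 2, right to left:
  1+0 = 1
  1+0 = 1
  1+1 = 0 carry 1
  0+0+1 = 1
  0+1 = 1
  1+0 = 1
  1+1 = 0 carry 1
  0+1+1 = 0 carry 1
  0+0+1 = 1
  1+0 = 1
  0+1 = 1
  0+0 = 0
  1+1 = 0 carry 1
  0+1+1 = 0 carry 1
  1+0+1 = 0 carry 1
  1+1+1 = 1 carry 1
  1+1+1 = 1 carry 1
  0+1+1 = 0 carry 1
  0+0+1 = 1
  0+1 = 1
  0+0 = 0
  0+0 = 0
  1+0 = 1
  1+1 = 0 carry 1
  1+0+1 = 0 carry 1
  1+0+1 = 0 carry 1
  1+0+1 = 0 carry 1
  1+0+1 = 0 carry 1
  0+0+1 = 1
  1+1 = 0 carry 1
  1+0+1 = 0 carry 1
  final carry 1

0b10010000010011011000011100111011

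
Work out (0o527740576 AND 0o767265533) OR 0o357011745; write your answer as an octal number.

0o527740576 AND 0o767265533 = 0o527240532.
Then OR with 0o357011745.

0o777251777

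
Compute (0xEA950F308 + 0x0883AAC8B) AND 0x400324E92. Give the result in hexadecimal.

0x400020E92

Add column by column in base 16, right to left:
  8+B = 3 carry 1
  0+8+1 = 9
  3+C = F
  F+A = 9 carry 1
  0+A+1 = B
  5+3 = 8
  9+8 = 1 carry 1
  A+8+1 = 3 carry 1
  E+0+1 = F
Sum = 0xF318B9F93; now AND with 0x400324E92:
  F&4=4, 3&0=0, 1&0=0, 8&3=0, B&2=2, 9&4=0, F&E=E, 9&9=9, 3&2=2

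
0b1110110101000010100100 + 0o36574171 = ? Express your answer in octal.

0b1110110101000010100100 = 0o16650244 in octal.
Add column by column in base 8, right to left:
  4+1 = 5
  4+7 = 3 carry 1
  2+1+1 = 4
  0+4 = 4
  5+7 = 4 carry 1
  6+5+1 = 4 carry 1
  6+6+1 = 5 carry 1
  1+3+1 = 5

0o55444435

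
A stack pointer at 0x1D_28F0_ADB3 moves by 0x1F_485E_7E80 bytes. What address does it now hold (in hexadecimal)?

0x3C714F2C33

Add column by column in base 16, right to left:
  3+0 = 3
  B+8 = 3 carry 1
  D+E+1 = C carry 1
  A+7+1 = 2 carry 1
  0+E+1 = F
  F+5 = 4 carry 1
  8+8+1 = 1 carry 1
  2+4+1 = 7
  D+F = C carry 1
  1+1+1 = 3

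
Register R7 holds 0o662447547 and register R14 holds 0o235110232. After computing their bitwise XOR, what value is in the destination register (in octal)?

0o457557775

XOR each oct digit independently (no carries):
  6^2=4, 6^3=5, 2^5=7, 4^1=5, 4^1=5, 7^0=7, 5^2=7, 4^3=7, 7^2=5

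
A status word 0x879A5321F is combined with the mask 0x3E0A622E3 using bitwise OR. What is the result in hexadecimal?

OR each hex digit independently (no carries):
  8|3=B, 7|E=F, 9|0=9, A|A=A, 5|6=7, 3|2=3, 2|2=2, 1|E=F, F|3=F

0xBF9A732FF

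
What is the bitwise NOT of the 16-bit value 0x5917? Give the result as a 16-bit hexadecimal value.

0xA6E8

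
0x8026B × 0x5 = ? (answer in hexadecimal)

0x280C17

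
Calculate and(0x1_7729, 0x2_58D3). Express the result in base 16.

AND each hex digit independently (no carries):
  1&2=0, 7&5=5, 7&8=0, 2&D=0, 9&3=1

0x05001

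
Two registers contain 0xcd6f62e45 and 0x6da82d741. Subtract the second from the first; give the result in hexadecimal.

0x5fc735704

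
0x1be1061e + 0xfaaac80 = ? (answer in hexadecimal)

Add column by column in base 16, right to left:
  e+0 = e
  1+8 = 9
  6+c = 2 carry 1
  0+a+1 = b
  1+a = b
  e+a = 8 carry 1
  b+f+1 = b carry 1
  1+0+1 = 2

0x2b8bb29e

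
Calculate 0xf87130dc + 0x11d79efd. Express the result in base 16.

0x10a48cfd9

Add column by column in base 16, right to left:
  c+d = 9 carry 1
  d+f+1 = d carry 1
  0+e+1 = f
  3+9 = c
  1+7 = 8
  7+d = 4 carry 1
  8+1+1 = a
  f+1 = 0 carry 1
  final carry 1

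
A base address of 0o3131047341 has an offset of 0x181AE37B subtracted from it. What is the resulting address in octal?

0x181AE37B = 0o3006561573 in octal.
Subtract column by column in base 8:
  1-3 → 6 (borrow)
  4-7-1 → 4 (borrow)
  3-5-1 → 5 (borrow)
  7-1-1 → 5
  4-6 → 6 (borrow)
  0-5-1 → 2 (borrow)
  1-6-1 → 2 (borrow)
  3-0-1 → 2
  1-0 → 1
  3-3 → 0

0o122265546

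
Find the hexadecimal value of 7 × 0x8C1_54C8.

0x3D495178

Multiply each base-16 digit by 7, carrying:
  8×7 = 56 → write 8 carry 3
  C×7+3 = 87 → write 7 carry 5
  4×7+5 = 33 → write 1 carry 2
  5×7+2 = 37 → write 5 carry 2
  1×7+2 = 9 → write 9
  C×7 = 84 → write 4 carry 5
  8×7+5 = 61 → write D carry 3
  remaining carry: 3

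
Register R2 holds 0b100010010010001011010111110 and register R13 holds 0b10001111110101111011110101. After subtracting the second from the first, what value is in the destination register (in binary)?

0b10000010011011011111001001

Subtract column by column in base 2:
  0-1 → 1 (borrow)
  1-0-1 → 0
  1-1 → 0
  1-0 → 1
  1-1 → 0
  1-1 → 0
  0-1 → 1 (borrow)
  1-1-1 → 1 (borrow)
  0-0-1 → 1 (borrow)
  1-1-1 → 1 (borrow)
  1-1-1 → 1 (borrow)
  0-1-1 → 0 (borrow)
  1-1-1 → 1 (borrow)
  0-0-1 → 1 (borrow)
  0-1-1 → 0 (borrow)
  0-0-1 → 1 (borrow)
  1-1-1 → 1 (borrow)
  0-1-1 → 0 (borrow)
  0-1-1 → 0 (borrow)
  1-1-1 → 1 (borrow)
  0-1-1 → 0 (borrow)
  0-1-1 → 0 (borrow)
  1-0-1 → 0
  0-0 → 0
  0-0 → 0
  0-1 → 1 (borrow)
  1-0-1 → 0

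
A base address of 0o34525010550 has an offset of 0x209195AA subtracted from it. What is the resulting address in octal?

0o30460475676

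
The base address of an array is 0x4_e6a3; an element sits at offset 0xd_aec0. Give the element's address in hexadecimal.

0x129563

Add column by column in base 16, right to left:
  3+0 = 3
  a+c = 6 carry 1
  6+e+1 = 5 carry 1
  e+a+1 = 9 carry 1
  4+d+1 = 2 carry 1
  final carry 1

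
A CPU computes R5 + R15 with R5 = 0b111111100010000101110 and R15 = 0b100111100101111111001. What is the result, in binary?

0b1100111001000000100111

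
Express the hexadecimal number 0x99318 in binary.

0b10011001001100011000

Expand each hex digit to 4 bits: 9=1001 9=1001 3=0011 1=0001 8=1000.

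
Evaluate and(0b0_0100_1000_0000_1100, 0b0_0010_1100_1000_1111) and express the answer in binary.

AND bit by bit (1 only where both bits are 1):
  00100100000001100
& 00010110010001111
= 00000100000001100

0b00000100000001100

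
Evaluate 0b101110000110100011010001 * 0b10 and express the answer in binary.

0b1011100001101000110100010

Multiply each base-2 digit by 2, carrying:
  1×2 = 2 → write 0 carry 1
  0×2+1 = 1 → write 1
  0×2 = 0 → write 0
  0×2 = 0 → write 0
  1×2 = 2 → write 0 carry 1
  0×2+1 = 1 → write 1
  1×2 = 2 → write 0 carry 1
  1×2+1 = 3 → write 1 carry 1
  0×2+1 = 1 → write 1
  0×2 = 0 → write 0
  0×2 = 0 → write 0
  1×2 = 2 → write 0 carry 1
  0×2+1 = 1 → write 1
  1×2 = 2 → write 0 carry 1
  1×2+1 = 3 → write 1 carry 1
  0×2+1 = 1 → write 1
  0×2 = 0 → write 0
  0×2 = 0 → write 0
  0×2 = 0 → write 0
  1×2 = 2 → write 0 carry 1
  1×2+1 = 3 → write 1 carry 1
  1×2+1 = 3 → write 1 carry 1
  0×2+1 = 1 → write 1
  1×2 = 2 → write 0 carry 1
  remaining carry: 1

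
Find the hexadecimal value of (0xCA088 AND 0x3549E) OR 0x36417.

0xCA088 AND 0x3549E = 0x00088.
Then OR with 0x36417.

0x3649F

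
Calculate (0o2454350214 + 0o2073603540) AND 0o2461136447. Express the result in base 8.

0o440112444

Add column by column in base 8, right to left:
  4+0 = 4
  1+4 = 5
  2+5 = 7
  0+3 = 3
  5+0 = 5
  3+6 = 1 carry 1
  4+3+1 = 0 carry 1
  5+7+1 = 5 carry 1
  4+0+1 = 5
  2+2 = 4
Sum = 0o4550153754; now AND with 0o2461136447:
  4&2=0, 5&4=4, 5&6=4, 0&1=0, 1&1=1, 5&3=1, 3&6=2, 7&4=4, 5&4=4, 4&7=4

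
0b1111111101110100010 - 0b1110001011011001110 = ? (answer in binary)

Subtract column by column in base 2:
  0-0 → 0
  1-1 → 0
  0-1 → 1 (borrow)
  0-1-1 → 0 (borrow)
  0-0-1 → 1 (borrow)
  1-0-1 → 0
  0-1 → 1 (borrow)
  1-1-1 → 1 (borrow)
  1-0-1 → 0
  1-1 → 0
  0-1 → 1 (borrow)
  1-0-1 → 0
  1-1 → 0
  1-0 → 1
  1-0 → 1
  1-0 → 1
  1-1 → 0
  1-1 → 0
  1-1 → 0

0b1110010011010100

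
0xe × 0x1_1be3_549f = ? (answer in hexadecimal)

0xf866ea0b2

Multiply each base-16 digit by 14, carrying:
  f×14 = 210 → write 2 carry 13
  9×14+13 = 139 → write b carry 8
  4×14+8 = 64 → write 0 carry 4
  5×14+4 = 74 → write a carry 4
  3×14+4 = 46 → write e carry 2
  e×14+2 = 198 → write 6 carry 12
  b×14+12 = 166 → write 6 carry 10
  1×14+10 = 24 → write 8 carry 1
  1×14+1 = 15 → write f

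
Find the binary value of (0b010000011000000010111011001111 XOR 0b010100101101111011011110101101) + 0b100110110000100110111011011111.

0b101011100110100000100001000001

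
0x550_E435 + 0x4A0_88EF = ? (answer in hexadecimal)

0x9F16D24

Add column by column in base 16, right to left:
  5+F = 4 carry 1
  3+E+1 = 2 carry 1
  4+8+1 = D
  E+8 = 6 carry 1
  0+0+1 = 1
  5+A = F
  5+4 = 9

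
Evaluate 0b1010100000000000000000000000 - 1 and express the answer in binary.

The trailing 23 digits are 0, so subtracting 1 borrows through: they become 1 and the next digit up decrements.

0b1010011111111111111111111111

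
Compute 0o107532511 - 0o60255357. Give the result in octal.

Subtract column by column in base 8:
  1-7 → 2 (borrow)
  1-5-1 → 3 (borrow)
  5-3-1 → 1
  2-5 → 5 (borrow)
  3-5-1 → 5 (borrow)
  5-2-1 → 2
  7-0 → 7
  0-6 → 2 (borrow)
  1-0-1 → 0

0o27255132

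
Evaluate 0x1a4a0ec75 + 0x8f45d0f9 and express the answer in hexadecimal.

Add column by column in base 16, right to left:
  5+9 = e
  7+f = 6 carry 1
  c+0+1 = d
  e+d = b carry 1
  0+5+1 = 6
  a+4 = e
  4+f = 3 carry 1
  a+8+1 = 3 carry 1
  1+0+1 = 2

0x233e6bd6e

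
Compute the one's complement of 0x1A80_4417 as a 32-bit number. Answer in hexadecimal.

0xE57FBBE8

Each hex digit d becomes F−d:
  1→E, A→5, 8→7, 0→F, 4→B, 4→B, 1→E, 7→8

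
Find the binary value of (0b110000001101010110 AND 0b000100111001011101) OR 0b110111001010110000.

0b110000001101010110 AND 0b000100111001011101 = 0b000000001001010100.
Then OR with 0b110111001010110000.

0b110111001011110100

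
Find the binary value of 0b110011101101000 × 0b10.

Multiply each base-2 digit by 2, carrying:
  0×2 = 0 → write 0
  0×2 = 0 → write 0
  0×2 = 0 → write 0
  1×2 = 2 → write 0 carry 1
  0×2+1 = 1 → write 1
  1×2 = 2 → write 0 carry 1
  1×2+1 = 3 → write 1 carry 1
  0×2+1 = 1 → write 1
  1×2 = 2 → write 0 carry 1
  1×2+1 = 3 → write 1 carry 1
  1×2+1 = 3 → write 1 carry 1
  0×2+1 = 1 → write 1
  0×2 = 0 → write 0
  1×2 = 2 → write 0 carry 1
  1×2+1 = 3 → write 1 carry 1
  remaining carry: 1

0b1100111011010000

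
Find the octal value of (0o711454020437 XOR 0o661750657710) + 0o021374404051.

0o211701303400

First 0o711454020437 XOR 0o661750657710 = 0o170304677327.
Add column by column in base 8, right to left:
  7+1 = 0 carry 1
  2+5+1 = 0 carry 1
  3+0+1 = 4
  7+4 = 3 carry 1
  7+0+1 = 0 carry 1
  6+4+1 = 3 carry 1
  4+4+1 = 1 carry 1
  0+7+1 = 0 carry 1
  3+3+1 = 7
  0+1 = 1
  7+2 = 1 carry 1
  1+0+1 = 2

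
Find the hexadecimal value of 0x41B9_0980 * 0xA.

Multiply each base-16 digit by 10, carrying:
  0×10 = 0 → write 0
  8×10 = 80 → write 0 carry 5
  9×10+5 = 95 → write F carry 5
  0×10+5 = 5 → write 5
  9×10 = 90 → write A carry 5
  B×10+5 = 115 → write 3 carry 7
  1×10+7 = 17 → write 1 carry 1
  4×10+1 = 41 → write 9 carry 2
  remaining carry: 2

0x2913A5F00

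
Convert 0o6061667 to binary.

0b110000110001110110111

Each octal digit is 3 bits: 6=110 0=000 6=110 1=001 6=110 6=110 7=111.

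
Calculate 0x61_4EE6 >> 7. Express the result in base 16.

0xC29D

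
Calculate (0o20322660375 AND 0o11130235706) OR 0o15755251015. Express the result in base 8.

0o20322660375 AND 0o11130235706 = 0o00120220304.
Then OR with 0o15755251015.

0o15775271315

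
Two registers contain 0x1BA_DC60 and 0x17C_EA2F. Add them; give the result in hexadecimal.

0x337C68F

Add column by column in base 16, right to left:
  0+F = F
  6+2 = 8
  C+A = 6 carry 1
  D+E+1 = C carry 1
  A+C+1 = 7 carry 1
  B+7+1 = 3 carry 1
  1+1+1 = 3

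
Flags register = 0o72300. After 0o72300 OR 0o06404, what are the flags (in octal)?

OR each oct digit independently (no carries):
  7|0=7, 2|6=6, 3|4=7, 0|0=0, 0|4=4

0o76704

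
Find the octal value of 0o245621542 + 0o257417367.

0o525241131

Add column by column in base 8, right to left:
  2+7 = 1 carry 1
  4+6+1 = 3 carry 1
  5+3+1 = 1 carry 1
  1+7+1 = 1 carry 1
  2+1+1 = 4
  6+4 = 2 carry 1
  5+7+1 = 5 carry 1
  4+5+1 = 2 carry 1
  2+2+1 = 5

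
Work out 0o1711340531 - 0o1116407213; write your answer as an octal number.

0o572731316

Subtract column by column in base 8:
  1-3 → 6 (borrow)
  3-1-1 → 1
  5-2 → 3
  0-7 → 1 (borrow)
  4-0-1 → 3
  3-4 → 7 (borrow)
  1-6-1 → 2 (borrow)
  1-1-1 → 7 (borrow)
  7-1-1 → 5
  1-1 → 0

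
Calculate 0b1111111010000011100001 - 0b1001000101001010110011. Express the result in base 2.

Subtract column by column in base 2:
  1-1 → 0
  0-1 → 1 (borrow)
  0-0-1 → 1 (borrow)
  0-0-1 → 1 (borrow)
  0-1-1 → 0 (borrow)
  1-1-1 → 1 (borrow)
  1-0-1 → 0
  1-1 → 0
  0-0 → 0
  0-1 → 1 (borrow)
  0-0-1 → 1 (borrow)
  0-0-1 → 1 (borrow)
  0-1-1 → 0 (borrow)
  1-0-1 → 0
  0-1 → 1 (borrow)
  1-0-1 → 0
  1-0 → 1
  1-0 → 1
  1-1 → 0
  1-0 → 1
  1-0 → 1
  1-1 → 0

0b110110100111000101110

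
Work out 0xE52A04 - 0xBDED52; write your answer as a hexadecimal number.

Subtract column by column in base 16:
  4-2 → 2
  0-5 → B (borrow)
  A-D-1 → C (borrow)
  2-E-1 → 3 (borrow)
  5-D-1 → 7 (borrow)
  E-B-1 → 2

0x273CB2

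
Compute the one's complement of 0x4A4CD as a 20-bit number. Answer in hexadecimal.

Each hex digit d becomes F−d:
  4→B, A→5, 4→B, C→3, D→2

0xB5B32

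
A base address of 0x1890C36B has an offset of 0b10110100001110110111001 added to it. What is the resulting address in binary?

0x1890C36B = 0b11000100100001100001101101011 in binary.
Add column by column in base 2, right to left:
  1+1 = 0 carry 1
  1+0+1 = 0 carry 1
  0+0+1 = 1
  1+1 = 0 carry 1
  0+1+1 = 0 carry 1
  1+1+1 = 1 carry 1
  1+0+1 = 0 carry 1
  0+1+1 = 0 carry 1
  1+1+1 = 1 carry 1
  1+0+1 = 0 carry 1
  0+1+1 = 0 carry 1
  0+1+1 = 0 carry 1
  0+1+1 = 0 carry 1
  0+0+1 = 1
  1+0 = 1
  1+0 = 1
  0+0 = 0
  0+1 = 1
  0+0 = 0
  0+1 = 1
  1+1 = 0 carry 1
  0+0+1 = 1
  0+1 = 1
  1+0 = 1
  0+0 = 0
  0+0 = 0
  0+0 = 0
  1+0 = 1
  1+0 = 1

0b11000111010101110000100100100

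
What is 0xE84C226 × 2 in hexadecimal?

Multiply each base-16 digit by 2, carrying:
  6×2 = 12 → write C
  2×2 = 4 → write 4
  2×2 = 4 → write 4
  C×2 = 24 → write 8 carry 1
  4×2+1 = 9 → write 9
  8×2 = 16 → write 0 carry 1
  E×2+1 = 29 → write D carry 1
  remaining carry: 1

0x1D09844C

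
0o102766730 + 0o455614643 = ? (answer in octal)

Add column by column in base 8, right to left:
  0+3 = 3
  3+4 = 7
  7+6 = 5 carry 1
  6+4+1 = 3 carry 1
  6+1+1 = 0 carry 1
  7+6+1 = 6 carry 1
  2+5+1 = 0 carry 1
  0+5+1 = 6
  1+4 = 5

0o560603573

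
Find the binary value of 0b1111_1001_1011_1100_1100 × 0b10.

Multiply each base-2 digit by 2, carrying:
  0×2 = 0 → write 0
  0×2 = 0 → write 0
  1×2 = 2 → write 0 carry 1
  1×2+1 = 3 → write 1 carry 1
  0×2+1 = 1 → write 1
  0×2 = 0 → write 0
  1×2 = 2 → write 0 carry 1
  1×2+1 = 3 → write 1 carry 1
  1×2+1 = 3 → write 1 carry 1
  1×2+1 = 3 → write 1 carry 1
  0×2+1 = 1 → write 1
  1×2 = 2 → write 0 carry 1
  1×2+1 = 3 → write 1 carry 1
  0×2+1 = 1 → write 1
  0×2 = 0 → write 0
  1×2 = 2 → write 0 carry 1
  1×2+1 = 3 → write 1 carry 1
  1×2+1 = 3 → write 1 carry 1
  1×2+1 = 3 → write 1 carry 1
  1×2+1 = 3 → write 1 carry 1
  remaining carry: 1

0b111110011011110011000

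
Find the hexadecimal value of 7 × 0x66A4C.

0x2CE814

Multiply each base-16 digit by 7, carrying:
  C×7 = 84 → write 4 carry 5
  4×7+5 = 33 → write 1 carry 2
  A×7+2 = 72 → write 8 carry 4
  6×7+4 = 46 → write E carry 2
  6×7+2 = 44 → write C carry 2
  remaining carry: 2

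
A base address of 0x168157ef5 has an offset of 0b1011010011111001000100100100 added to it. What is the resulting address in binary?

0b101110011011001010001000000011001

0x168157ef5 = 0b101101000000101010111111011110101 in binary.
Add column by column in base 2, right to left:
  1+0 = 1
  0+0 = 0
  1+1 = 0 carry 1
  0+0+1 = 1
  1+0 = 1
  1+1 = 0 carry 1
  1+0+1 = 0 carry 1
  1+0+1 = 0 carry 1
  0+1+1 = 0 carry 1
  1+0+1 = 0 carry 1
  1+0+1 = 0 carry 1
  1+0+1 = 0 carry 1
  1+1+1 = 1 carry 1
  1+0+1 = 0 carry 1
  1+0+1 = 0 carry 1
  0+1+1 = 0 carry 1
  1+1+1 = 1 carry 1
  0+1+1 = 0 carry 1
  1+1+1 = 1 carry 1
  0+1+1 = 0 carry 1
  1+0+1 = 0 carry 1
  0+0+1 = 1
  0+1 = 1
  0+0 = 0
  0+1 = 1
  0+1 = 1
  0+0 = 0
  1+1 = 0 carry 1
  0+0+1 = 1
  1+0 = 1
  1+0 = 1
  0+0 = 0
  1+0 = 1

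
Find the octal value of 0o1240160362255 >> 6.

Shifting right by 6 bits = 2 oct digits: drop the last 2.

0o12401603622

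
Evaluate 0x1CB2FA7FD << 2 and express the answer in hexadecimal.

0x72CBE9FF4

2 bits is not a whole number of base-16 digits; in binary: 111001011001011111010011111111101 << 2 = 11100101100101111101001111111110100.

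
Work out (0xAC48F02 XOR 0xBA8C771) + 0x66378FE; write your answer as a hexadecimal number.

0x7CFC171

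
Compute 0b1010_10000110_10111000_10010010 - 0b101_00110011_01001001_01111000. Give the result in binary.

0b101010100110110111100011010

Subtract column by column in base 2:
  0-0 → 0
  1-0 → 1
  0-0 → 0
  0-1 → 1 (borrow)
  1-1-1 → 1 (borrow)
  0-1-1 → 0 (borrow)
  0-1-1 → 0 (borrow)
  1-0-1 → 0
  0-1 → 1 (borrow)
  0-0-1 → 1 (borrow)
  0-0-1 → 1 (borrow)
  1-1-1 → 1 (borrow)
  1-0-1 → 0
  1-0 → 1
  0-1 → 1 (borrow)
  1-0-1 → 0
  0-1 → 1 (borrow)
  1-1-1 → 1 (borrow)
  1-0-1 → 0
  0-0 → 0
  0-1 → 1 (borrow)
  0-1-1 → 0 (borrow)
  0-0-1 → 1 (borrow)
  1-0-1 → 0
  0-1 → 1 (borrow)
  1-0-1 → 0
  0-1 → 1 (borrow)
  1-0-1 → 0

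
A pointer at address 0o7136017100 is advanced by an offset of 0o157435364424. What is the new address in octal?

0o166573403524

Add column by column in base 8, right to left:
  0+4 = 4
  0+2 = 2
  1+4 = 5
  7+4 = 3 carry 1
  1+6+1 = 0 carry 1
  0+3+1 = 4
  6+5 = 3 carry 1
  3+3+1 = 7
  1+4 = 5
  7+7 = 6 carry 1
  0+5+1 = 6
  0+1 = 1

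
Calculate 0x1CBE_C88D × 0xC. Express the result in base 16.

0x158F1669C

Multiply each base-16 digit by 12, carrying:
  D×12 = 156 → write C carry 9
  8×12+9 = 105 → write 9 carry 6
  8×12+6 = 102 → write 6 carry 6
  C×12+6 = 150 → write 6 carry 9
  E×12+9 = 177 → write 1 carry 11
  B×12+11 = 143 → write F carry 8
  C×12+8 = 152 → write 8 carry 9
  1×12+9 = 21 → write 5 carry 1
  remaining carry: 1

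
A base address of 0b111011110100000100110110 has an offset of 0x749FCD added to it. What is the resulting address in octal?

0o130760403

0b111011110100000100110110 = 0o73640466 in octal.
0x749FCD = 0o35117715 in octal.
Add column by column in base 8, right to left:
  6+5 = 3 carry 1
  6+1+1 = 0 carry 1
  4+7+1 = 4 carry 1
  0+7+1 = 0 carry 1
  4+1+1 = 6
  6+1 = 7
  3+5 = 0 carry 1
  7+3+1 = 3 carry 1
  final carry 1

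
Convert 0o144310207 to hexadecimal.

Each octal digit is 3 bits: 1=001 4=100 4=100 3=011 1=001 0=000 2=010 0=000 7=111.
Group the bits into nibbles: 0001 1001 0001 1001 0000 1000 0111 → 1919087.

0x1919087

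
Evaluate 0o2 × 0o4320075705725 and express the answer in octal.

0o10640173613652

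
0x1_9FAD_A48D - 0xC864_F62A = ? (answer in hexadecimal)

Subtract column by column in base 16:
  D-A → 3
  8-2 → 6
  4-6 → E (borrow)
  A-F-1 → A (borrow)
  D-4-1 → 8
  A-6 → 4
  F-8 → 7
  9-C → D (borrow)
  1-0-1 → 0

0xD748AE63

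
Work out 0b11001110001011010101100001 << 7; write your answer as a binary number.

0b110011100010110101011000010000000

Left shift by 7: append 7 zero bits.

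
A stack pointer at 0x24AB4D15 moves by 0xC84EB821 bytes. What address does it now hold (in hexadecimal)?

0xECFA0536

Add column by column in base 16, right to left:
  5+1 = 6
  1+2 = 3
  D+8 = 5 carry 1
  4+B+1 = 0 carry 1
  B+E+1 = A carry 1
  A+4+1 = F
  4+8 = C
  2+C = E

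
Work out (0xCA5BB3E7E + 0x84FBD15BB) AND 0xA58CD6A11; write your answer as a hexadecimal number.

Add column by column in base 16, right to left:
  E+B = 9 carry 1
  7+B+1 = 3 carry 1
  E+5+1 = 4 carry 1
  3+1+1 = 5
  B+D = 8 carry 1
  B+B+1 = 7 carry 1
  5+F+1 = 5 carry 1
  A+4+1 = F
  C+8 = 4 carry 1
  final carry 1
Sum = 0x14F5785439; now AND with 0xA58CD6A11:
  1&0=0, 4&A=0, F&5=5, 5&8=0, 7&C=4, 8&D=8, 5&6=4, 4&A=0, 3&1=1, 9&1=1

0x50484011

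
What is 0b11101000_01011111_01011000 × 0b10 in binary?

0b1110100001011111010110000

Multiply each base-2 digit by 2, carrying:
  0×2 = 0 → write 0
  0×2 = 0 → write 0
  0×2 = 0 → write 0
  1×2 = 2 → write 0 carry 1
  1×2+1 = 3 → write 1 carry 1
  0×2+1 = 1 → write 1
  1×2 = 2 → write 0 carry 1
  0×2+1 = 1 → write 1
  1×2 = 2 → write 0 carry 1
  1×2+1 = 3 → write 1 carry 1
  1×2+1 = 3 → write 1 carry 1
  1×2+1 = 3 → write 1 carry 1
  1×2+1 = 3 → write 1 carry 1
  0×2+1 = 1 → write 1
  1×2 = 2 → write 0 carry 1
  0×2+1 = 1 → write 1
  0×2 = 0 → write 0
  0×2 = 0 → write 0
  0×2 = 0 → write 0
  1×2 = 2 → write 0 carry 1
  0×2+1 = 1 → write 1
  1×2 = 2 → write 0 carry 1
  1×2+1 = 3 → write 1 carry 1
  1×2+1 = 3 → write 1 carry 1
  remaining carry: 1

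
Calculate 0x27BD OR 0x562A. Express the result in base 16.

OR each hex digit independently (no carries):
  2|5=7, 7|6=7, B|2=B, D|A=F

0x77BF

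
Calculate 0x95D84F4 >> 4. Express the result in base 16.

0x95D84F

Shifting right by 4 bits = 1 hex digit: drop the last 1.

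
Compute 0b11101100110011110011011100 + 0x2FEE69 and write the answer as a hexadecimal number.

0x3E32B45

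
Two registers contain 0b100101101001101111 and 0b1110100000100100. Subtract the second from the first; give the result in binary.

Subtract column by column in base 2:
  1-0 → 1
  1-0 → 1
  1-1 → 0
  1-0 → 1
  0-0 → 0
  1-1 → 0
  1-0 → 1
  0-0 → 0
  0-0 → 0
  1-0 → 1
  0-0 → 0
  1-1 → 0
  1-0 → 1
  0-1 → 1 (borrow)
  1-1-1 → 1 (borrow)
  0-1-1 → 0 (borrow)
  0-0-1 → 1 (borrow)
  1-0-1 → 0

0b10111001001001011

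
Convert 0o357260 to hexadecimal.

Each octal digit is 3 bits: 3=011 5=101 7=111 2=010 6=110 0=000.
Group the bits into nibbles: 0001 1101 1110 1011 0000 → 1deb0.

0x1deb0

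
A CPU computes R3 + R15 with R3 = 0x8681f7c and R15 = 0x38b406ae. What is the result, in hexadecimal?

Add column by column in base 16, right to left:
  c+e = a carry 1
  7+a+1 = 2 carry 1
  f+6+1 = 6 carry 1
  1+0+1 = 2
  8+4 = c
  6+b = 1 carry 1
  8+8+1 = 1 carry 1
  0+3+1 = 4

0x411c262a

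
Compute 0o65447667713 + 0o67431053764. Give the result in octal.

0o155100743677

Add column by column in base 8, right to left:
  3+4 = 7
  1+6 = 7
  7+7 = 6 carry 1
  7+3+1 = 3 carry 1
  6+5+1 = 4 carry 1
  6+0+1 = 7
  7+1 = 0 carry 1
  4+3+1 = 0 carry 1
  4+4+1 = 1 carry 1
  5+7+1 = 5 carry 1
  6+6+1 = 5 carry 1
  final carry 1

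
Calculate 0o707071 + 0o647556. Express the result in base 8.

0o1556647

Add column by column in base 8, right to left:
  1+6 = 7
  7+5 = 4 carry 1
  0+5+1 = 6
  7+7 = 6 carry 1
  0+4+1 = 5
  7+6 = 5 carry 1
  final carry 1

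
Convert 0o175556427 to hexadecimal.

Each octal digit is 3 bits: 1=001 7=111 5=101 5=101 5=101 6=110 4=100 2=010 7=111.
Group the bits into nibbles: 0001 1111 0110 1101 1101 0001 0111 → 1f6dd17.

0x1f6dd17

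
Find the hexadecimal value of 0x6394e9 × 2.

Multiply each base-16 digit by 2, carrying:
  9×2 = 18 → write 2 carry 1
  e×2+1 = 29 → write d carry 1
  4×2+1 = 9 → write 9
  9×2 = 18 → write 2 carry 1
  3×2+1 = 7 → write 7
  6×2 = 12 → write c

0xc729d2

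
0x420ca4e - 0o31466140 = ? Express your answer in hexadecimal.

0x3ba5dee

0o31466140 = 0x666c60 in hexadecimal.
Subtract column by column in base 16:
  e-0 → e
  4-6 → e (borrow)
  a-c-1 → d (borrow)
  c-6-1 → 5
  0-6 → a (borrow)
  2-6-1 → b (borrow)
  4-0-1 → 3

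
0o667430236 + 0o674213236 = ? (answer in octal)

0o1563643474

Add column by column in base 8, right to left:
  6+6 = 4 carry 1
  3+3+1 = 7
  2+2 = 4
  0+3 = 3
  3+1 = 4
  4+2 = 6
  7+4 = 3 carry 1
  6+7+1 = 6 carry 1
  6+6+1 = 5 carry 1
  final carry 1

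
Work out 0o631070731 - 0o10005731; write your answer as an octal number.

Subtract column by column in base 8:
  1-1 → 0
  3-3 → 0
  7-7 → 0
  0-5 → 3 (borrow)
  7-0-1 → 6
  0-0 → 0
  1-0 → 1
  3-1 → 2
  6-0 → 6

0o621063000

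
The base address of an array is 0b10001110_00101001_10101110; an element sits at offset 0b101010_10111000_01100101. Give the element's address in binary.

0b101110001110001000010011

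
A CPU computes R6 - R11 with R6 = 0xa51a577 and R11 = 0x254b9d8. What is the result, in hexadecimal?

0x7fceb9f

Subtract column by column in base 16:
  7-8 → f (borrow)
  7-d-1 → 9 (borrow)
  5-9-1 → b (borrow)
  a-b-1 → e (borrow)
  1-4-1 → c (borrow)
  5-5-1 → f (borrow)
  a-2-1 → 7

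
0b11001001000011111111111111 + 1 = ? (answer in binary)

0b11001001000100000000000000

The trailing 14 digits are 1 (max in base 2), so adding 1 cascades: they roll to 0 and the next digit up increments.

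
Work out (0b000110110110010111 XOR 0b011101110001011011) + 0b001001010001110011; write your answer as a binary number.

0b100100011000111111

First 0b000110110110010111 XOR 0b011101110001011011 = 0b011011000111001100.
Add column by column in base 2, right to left:
  0+1 = 1
  0+1 = 1
  1+0 = 1
  1+0 = 1
  0+1 = 1
  0+1 = 1
  1+1 = 0 carry 1
  1+0+1 = 0 carry 1
  1+0+1 = 0 carry 1
  0+0+1 = 1
  0+1 = 1
  0+0 = 0
  1+1 = 0 carry 1
  1+0+1 = 0 carry 1
  0+0+1 = 1
  1+1 = 0 carry 1
  1+0+1 = 0 carry 1
  final carry 1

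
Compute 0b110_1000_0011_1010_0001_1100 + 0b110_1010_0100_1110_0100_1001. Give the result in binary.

Add column by column in base 2, right to left:
  0+1 = 1
  0+0 = 0
  1+0 = 1
  1+1 = 0 carry 1
  1+0+1 = 0 carry 1
  0+0+1 = 1
  0+1 = 1
  0+0 = 0
  0+0 = 0
  1+1 = 0 carry 1
  0+1+1 = 0 carry 1
  1+1+1 = 1 carry 1
  1+0+1 = 0 carry 1
  1+0+1 = 0 carry 1
  0+1+1 = 0 carry 1
  0+0+1 = 1
  0+0 = 0
  0+1 = 1
  0+0 = 0
  1+1 = 0 carry 1
  0+0+1 = 1
  1+1 = 0 carry 1
  1+1+1 = 1 carry 1
  final carry 1

0b110100101000100001100101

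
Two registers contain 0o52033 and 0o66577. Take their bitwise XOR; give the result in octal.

0o34544

XOR each oct digit independently (no carries):
  5^6=3, 2^6=4, 0^5=5, 3^7=4, 3^7=4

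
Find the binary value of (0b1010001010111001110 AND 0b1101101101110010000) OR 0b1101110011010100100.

0b1010001010111001110 AND 0b1101101101110010000 = 0b1000001000110000000.
Then OR with 0b1101110011010100100.

0b1101111011110100100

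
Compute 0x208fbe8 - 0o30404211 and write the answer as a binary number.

0b1101001101111001101011111

0x208fbe8 = 0b10000010001111101111101000 in binary.
0o30404211 = 0b11000100000100010001001 in binary.
Subtract column by column in base 2:
  0-1 → 1 (borrow)
  0-0-1 → 1 (borrow)
  0-0-1 → 1 (borrow)
  1-1-1 → 1 (borrow)
  0-0-1 → 1 (borrow)
  1-0-1 → 0
  1-0 → 1
  1-1 → 0
  1-0 → 1
  1-0 → 1
  0-0 → 0
  1-1 → 0
  1-0 → 1
  1-0 → 1
  1-0 → 1
  1-0 → 1
  0-0 → 0
  0-1 → 1 (borrow)
  0-0-1 → 1 (borrow)
  1-0-1 → 0
  0-0 → 0
  0-1 → 1 (borrow)
  0-1-1 → 0 (borrow)
  0-0-1 → 1 (borrow)
  0-0-1 → 1 (borrow)
  1-0-1 → 0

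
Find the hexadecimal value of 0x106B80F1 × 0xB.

0xB49E8A5B

Multiply each base-16 digit by 11, carrying:
  1×11 = 11 → write B
  F×11 = 165 → write 5 carry 10
  0×11+10 = 10 → write A
  8×11 = 88 → write 8 carry 5
  B×11+5 = 126 → write E carry 7
  6×11+7 = 73 → write 9 carry 4
  0×11+4 = 4 → write 4
  1×11 = 11 → write B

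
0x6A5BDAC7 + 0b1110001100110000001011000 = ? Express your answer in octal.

0x6A5BDAC7 = 0o15226755307 in octal.
0b1110001100110000001011000 = 0o161460130 in octal.
Add column by column in base 8, right to left:
  7+0 = 7
  0+3 = 3
  3+1 = 4
  5+0 = 5
  5+6 = 3 carry 1
  7+4+1 = 4 carry 1
  6+1+1 = 0 carry 1
  2+6+1 = 1 carry 1
  2+1+1 = 4
  5+0 = 5
  1+0 = 1

0o15410435437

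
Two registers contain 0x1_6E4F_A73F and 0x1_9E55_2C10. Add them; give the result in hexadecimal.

Add column by column in base 16, right to left:
  F+0 = F
  3+1 = 4
  7+C = 3 carry 1
  A+2+1 = D
  F+5 = 4 carry 1
  4+5+1 = A
  E+E = C carry 1
  6+9+1 = 0 carry 1
  1+1+1 = 3

0x30CA4D34F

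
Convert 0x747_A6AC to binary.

0b111010001111010011010101100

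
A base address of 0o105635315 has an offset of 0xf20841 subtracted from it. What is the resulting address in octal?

0o11231214

0xf20841 = 0o74404101 in octal.
Subtract column by column in base 8:
  5-1 → 4
  1-0 → 1
  3-1 → 2
  5-4 → 1
  3-0 → 3
  6-4 → 2
  5-4 → 1
  0-7 → 1 (borrow)
  1-0-1 → 0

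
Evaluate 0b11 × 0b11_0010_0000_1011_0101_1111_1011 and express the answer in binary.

Multiply each base-2 digit by 3, carrying:
  1×3 = 3 → write 1 carry 1
  1×3+1 = 4 → write 0 carry 2
  0×3+2 = 2 → write 0 carry 1
  1×3+1 = 4 → write 0 carry 2
  1×3+2 = 5 → write 1 carry 2
  1×3+2 = 5 → write 1 carry 2
  1×3+2 = 5 → write 1 carry 2
  1×3+2 = 5 → write 1 carry 2
  1×3+2 = 5 → write 1 carry 2
  0×3+2 = 2 → write 0 carry 1
  1×3+1 = 4 → write 0 carry 2
  0×3+2 = 2 → write 0 carry 1
  1×3+1 = 4 → write 0 carry 2
  1×3+2 = 5 → write 1 carry 2
  0×3+2 = 2 → write 0 carry 1
  1×3+1 = 4 → write 0 carry 2
  0×3+2 = 2 → write 0 carry 1
  0×3+1 = 1 → write 1
  0×3 = 0 → write 0
  0×3 = 0 → write 0
  0×3 = 0 → write 0
  1×3 = 3 → write 1 carry 1
  0×3+1 = 1 → write 1
  0×3 = 0 → write 0
  1×3 = 3 → write 1 carry 1
  1×3+1 = 4 → write 0 carry 2
  remaining carry: 10

0b1001011000100010000111110001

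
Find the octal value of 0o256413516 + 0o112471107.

0o371104625

Add column by column in base 8, right to left:
  6+7 = 5 carry 1
  1+0+1 = 2
  5+1 = 6
  3+1 = 4
  1+7 = 0 carry 1
  4+4+1 = 1 carry 1
  6+2+1 = 1 carry 1
  5+1+1 = 7
  2+1 = 3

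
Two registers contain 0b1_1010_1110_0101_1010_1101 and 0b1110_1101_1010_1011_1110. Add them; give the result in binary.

0b1010011100000001101011

Add column by column in base 2, right to left:
  1+0 = 1
  0+1 = 1
  1+1 = 0 carry 1
  1+1+1 = 1 carry 1
  0+1+1 = 0 carry 1
  1+1+1 = 1 carry 1
  0+0+1 = 1
  1+1 = 0 carry 1
  1+0+1 = 0 carry 1
  0+1+1 = 0 carry 1
  1+0+1 = 0 carry 1
  0+1+1 = 0 carry 1
  0+1+1 = 0 carry 1
  1+0+1 = 0 carry 1
  1+1+1 = 1 carry 1
  1+1+1 = 1 carry 1
  0+0+1 = 1
  1+1 = 0 carry 1
  0+1+1 = 0 carry 1
  1+1+1 = 1 carry 1
  1+0+1 = 0 carry 1
  final carry 1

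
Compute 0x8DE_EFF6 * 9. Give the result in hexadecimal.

0x4FD66FA6

Multiply each base-16 digit by 9, carrying:
  6×9 = 54 → write 6 carry 3
  F×9+3 = 138 → write A carry 8
  F×9+8 = 143 → write F carry 8
  E×9+8 = 134 → write 6 carry 8
  E×9+8 = 134 → write 6 carry 8
  D×9+8 = 125 → write D carry 7
  8×9+7 = 79 → write F carry 4
  remaining carry: 4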